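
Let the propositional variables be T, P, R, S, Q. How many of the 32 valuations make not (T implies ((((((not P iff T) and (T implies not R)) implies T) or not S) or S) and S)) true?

8

Initial set: {not (T implies ((((((not P iff T) and (T implies not R)) implies T) or not S) or S) and S))}.
not (T implies ((((((not P iff T) and (T implies not R)) implies T) or not S) or S) and S)): α-rule — add T, not ((((((not P iff T) and (T implies not R)) implies T) or not S) or S) and S).
not ((((((not P iff T) and (T implies not R)) implies T) or not S) or S) and S): β-rule — branch into not (((((not P iff T) and (T implies not R)) implies T) or not S) or S)  //  not S.
  branch 1 (add not (((((not P iff T) and (T implies not R)) implies T) or not S) or S)):
    not (((((not P iff T) and (T implies not R)) implies T) or not S) or S): α-rule — add not ((((not P iff T) and (T implies not R)) implies T) or not S), not S.
    not ((((not P iff T) and (T implies not R)) implies T) or not S): α-rule — add not (((not P iff T) and (T implies not R)) implies T), not not S.
    × closes — contains both S and not S.
  branch 2 (add not S):
    ○ open, literals {S=false, T=true}.
1 branch closed, 1 open.
Each open branch fixes some atoms; the unmentioned ones are free. Counting distinct full assignments: branch {S=false, T=true} (P, R, Q) contributes 8 new. Total: 8.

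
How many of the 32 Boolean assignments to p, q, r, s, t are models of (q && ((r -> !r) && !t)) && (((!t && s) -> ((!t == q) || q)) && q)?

4

Initial set: {((q && ((r -> !r) && !t)) && (((!t && s) -> ((!t == q) || q)) && q))}.
((q && ((r -> !r) && !t)) && (((!t && s) -> ((!t == q) || q)) && q)): α-rule — add (q && ((r -> !r) && !t)), (((!t && s) -> ((!t == q) || q)) && q).
(q && ((r -> !r) && !t)): α-rule — add q, ((r -> !r) && !t).
(((!t && s) -> ((!t == q) || q)) && q): α-rule — add ((!t && s) -> ((!t == q) || q)), q.
((r -> !r) && !t): α-rule — add (r -> !r), !t.
((!t && s) -> ((!t == q) || q)): β-rule — branch into !(!t && s)  //  ((!t == q) || q).
  branch 1 (add !(!t && s)):
    (r -> !r): β-rule — branch into !r  //  !r.
      branch 1.1 (add !r):
        !(!t && s): β-rule — branch into !!t  //  !s.
          branch 1.1.1 (add !!t):
            × closes — contains both t and !t.
          branch 1.1.2 (add !s):
            ○ open, literals {q=true, r=false, s=false, t=false}.
      branch 1.2 (add !r):
        !(!t && s): β-rule — branch into !!t  //  !s.
          branch 1.2.1 (add !!t):
            × closes — contains both t and !t.
          branch 1.2.2 (add !s):
            ○ open, literals {q=true, r=false, s=false, t=false}.
  branch 2 (add ((!t == q) || q)):
    (r -> !r): β-rule — branch into !r  //  !r.
      branch 2.1 (add !r):
        ((!t == q) || q): β-rule — branch into (!t == q)  //  q.
          branch 2.1.1 (add (!t == q)):
            (!t == q): β-rule — branch into !t, q  //  !!t, !q.
              branch 2.1.1.1 (add !t, q):
                ○ open, literals {q=true, r=false, t=false}.
              branch 2.1.1.2 (add !!t, !q):
                × closes — contains both t and !t.
          branch 2.1.2 (add q):
            ○ open, literals {q=true, r=false, t=false}.
      branch 2.2 (add !r):
        ((!t == q) || q): β-rule — branch into (!t == q)  //  q.
          branch 2.2.1 (add (!t == q)):
            (!t == q): β-rule — branch into !t, q  //  !!t, !q.
              branch 2.2.1.1 (add !t, q):
                ○ open, literals {q=true, r=false, t=false}.
              branch 2.2.1.2 (add !!t, !q):
                × closes — contains both t and !t.
          branch 2.2.2 (add q):
            ○ open, literals {q=true, r=false, t=false}.
4 branches closed, 6 open.
Each open branch fixes some atoms; the unmentioned ones are free. Counting distinct full assignments: branch {q=true, r=false, s=false, t=false} (p) contributes 2 new; branch {q=true, r=false, s=false, t=false} (p) contributes 0 new; branch {q=true, r=false, t=false} (p, s) contributes 2 new; branch {q=true, r=false, t=false} (p, s) contributes 0 new; branch {q=true, r=false, t=false} (p, s) contributes 0 new; branch {q=true, r=false, t=false} (p, s) contributes 0 new. Total: 4.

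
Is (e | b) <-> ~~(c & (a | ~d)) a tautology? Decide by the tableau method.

Assume the negation and expand:
Initial set: {~((e | b) <-> ~~(c & (a | ~d)))}.
~((e | b) <-> ~~(c & (a | ~d))): β-rule — branch into (e | b), ~~~(c & (a | ~d))  //  ~(e | b), ~~(c & (a | ~d)).
  branch 1 (add (e | b), ~~~(c & (a | ~d))):
    ~~~(c & (a | ~d)): drop double negation, giving ~(c & (a | ~d)).
    (e | b): β-rule — branch into e  //  b.
      branch 1.1 (add e):
        ~(c & (a | ~d)): β-rule — branch into ~c  //  ~(a | ~d).
          branch 1.1.1 (add ~c):
            ○ open, literals {c=F, e=T}.
          branch 1.1.2 (add ~(a | ~d)):
            ~(a | ~d): α-rule — add ~a, ~~d.
            ○ open, literals {a=F, d=T, e=T}.
      branch 1.2 (add b):
        ~(c & (a | ~d)): β-rule — branch into ~c  //  ~(a | ~d).
          branch 1.2.1 (add ~c):
            ○ open, literals {b=T, c=F}.
          branch 1.2.2 (add ~(a | ~d)):
            ~(a | ~d): α-rule — add ~a, ~~d.
            ○ open, literals {a=F, b=T, d=T}.
  branch 2 (add ~(e | b), ~~(c & (a | ~d))):
    ~(e | b): α-rule — add ~e, ~b.
    ~~(c & (a | ~d)): drop double negation, giving (c & (a | ~d)).
    (c & (a | ~d)): α-rule — add c, (a | ~d).
    (a | ~d): β-rule — branch into a  //  ~d.
      branch 2.1 (add a):
        ○ open, literals {a=T, b=F, c=T, e=F}.
      branch 2.2 (add ~d):
        ○ open, literals {b=F, c=T, d=F, e=F}.
0 branches closed, 6 open.
An open branch gives a countermodel: c=F, e=T (unmentioned atoms arbitrary); under it the original formula is false.

Not valid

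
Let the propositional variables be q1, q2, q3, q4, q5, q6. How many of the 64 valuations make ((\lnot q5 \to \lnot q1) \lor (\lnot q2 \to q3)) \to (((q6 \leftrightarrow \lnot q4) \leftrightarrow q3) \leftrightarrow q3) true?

Initial set: {T (((\lnot q5 \to \lnot q1) \lor (\lnot q2 \to q3)) \to (((q6 \leftrightarrow \lnot q4) \leftrightarrow q3) \leftrightarrow q3))}.
T (((\lnot q5 \to \lnot q1) \lor (\lnot q2 \to q3)) \to (((q6 \leftrightarrow \lnot q4) \leftrightarrow q3) \leftrightarrow q3)): β-rule — branch into F ((\lnot q5 \to \lnot q1) \lor (\lnot q2 \to q3))  //  T (((q6 \leftrightarrow \lnot q4) \leftrightarrow q3) \leftrightarrow q3).
  branch 1 (add F ((\lnot q5 \to \lnot q1) \lor (\lnot q2 \to q3))):
    F ((\lnot q5 \to \lnot q1) \lor (\lnot q2 \to q3)): α-rule — add F (\lnot q5 \to \lnot q1), F (\lnot q2 \to q3).
    F (\lnot q5 \to \lnot q1): α-rule — add T \lnot q5, F \lnot q1.
    F (\lnot q2 \to q3): α-rule — add T \lnot q2, F q3.
    ○ open, literals {q1=1, q2=0, q3=0, q5=0}.
  branch 2 (add T (((q6 \leftrightarrow \lnot q4) \leftrightarrow q3) \leftrightarrow q3)):
    T (((q6 \leftrightarrow \lnot q4) \leftrightarrow q3) \leftrightarrow q3): β-rule — branch into T ((q6 \leftrightarrow \lnot q4) \leftrightarrow q3), T q3  //  F ((q6 \leftrightarrow \lnot q4) \leftrightarrow q3), F q3.
      branch 2.1 (add T ((q6 \leftrightarrow \lnot q4) \leftrightarrow q3), T q3):
        T ((q6 \leftrightarrow \lnot q4) \leftrightarrow q3): β-rule — branch into T (q6 \leftrightarrow \lnot q4), T q3  //  F (q6 \leftrightarrow \lnot q4), F q3.
          branch 2.1.1 (add T (q6 \leftrightarrow \lnot q4), T q3):
            T (q6 \leftrightarrow \lnot q4): β-rule — branch into T q6, T \lnot q4  //  F q6, F \lnot q4.
              branch 2.1.1.1 (add T q6, T \lnot q4):
                ○ open, literals {q3=1, q4=0, q6=1}.
              branch 2.1.1.2 (add F q6, F \lnot q4):
                ○ open, literals {q3=1, q4=1, q6=0}.
          branch 2.1.2 (add F (q6 \leftrightarrow \lnot q4), F q3):
            × closes — contains both q3 and \lnot q3.
      branch 2.2 (add F ((q6 \leftrightarrow \lnot q4) \leftrightarrow q3), F q3):
        F ((q6 \leftrightarrow \lnot q4) \leftrightarrow q3): β-rule — branch into T (q6 \leftrightarrow \lnot q4), F q3  //  F (q6 \leftrightarrow \lnot q4), T q3.
          branch 2.2.1 (add T (q6 \leftrightarrow \lnot q4), F q3):
            T (q6 \leftrightarrow \lnot q4): β-rule — branch into T q6, T \lnot q4  //  F q6, F \lnot q4.
              branch 2.2.1.1 (add T q6, T \lnot q4):
                ○ open, literals {q3=0, q4=0, q6=1}.
              branch 2.2.1.2 (add F q6, F \lnot q4):
                ○ open, literals {q3=0, q4=1, q6=0}.
          branch 2.2.2 (add F (q6 \leftrightarrow \lnot q4), T q3):
            × closes — contains both q3 and \lnot q3.
2 branches closed, 5 open.
Each open branch fixes some atoms; the unmentioned ones are free. Counting distinct full assignments: branch {q1=1, q2=0, q3=0, q5=0} (q4, q6) contributes 4 new; branch {q3=1, q4=0, q6=1} (q1, q2, q5) contributes 8 new; branch {q3=1, q4=1, q6=0} (q1, q2, q5) contributes 8 new; branch {q3=0, q4=0, q6=1} (q1, q2, q5) contributes 7 new; branch {q3=0, q4=1, q6=0} (q1, q2, q5) contributes 7 new. Total: 34.

34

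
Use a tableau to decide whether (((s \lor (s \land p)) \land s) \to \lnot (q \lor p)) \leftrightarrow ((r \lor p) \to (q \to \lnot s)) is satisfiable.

Satisfiable

Initial set: {T ((((s \lor (s \land p)) \land s) \to \lnot (q \lor p)) \leftrightarrow ((r \lor p) \to (q \to \lnot s)))}.
T ((((s \lor (s \land p)) \land s) \to \lnot (q \lor p)) \leftrightarrow ((r \lor p) \to (q \to \lnot s))): β-rule — branch into T (((s \lor (s \land p)) \land s) \to \lnot (q \lor p)), T ((r \lor p) \to (q \to \lnot s))  //  F (((s \lor (s \land p)) \land s) \to \lnot (q \lor p)), F ((r \lor p) \to (q \to \lnot s)).
  branch 1 (add T (((s \lor (s \land p)) \land s) \to \lnot (q \lor p)), T ((r \lor p) \to (q \to \lnot s))):
    T (((s \lor (s \land p)) \land s) \to \lnot (q \lor p)): β-rule — branch into F ((s \lor (s \land p)) \land s)  //  T \lnot (q \lor p).
      branch 1.1 (add F ((s \lor (s \land p)) \land s)):
        T ((r \lor p) \to (q \to \lnot s)): β-rule — branch into F (r \lor p)  //  T (q \to \lnot s).
          branch 1.1.1 (add F (r \lor p)):
            F (r \lor p): α-rule — add F r, F p.
            F ((s \lor (s \land p)) \land s): β-rule — branch into F (s \lor (s \land p))  //  F s.
              branch 1.1.1.1 (add F (s \lor (s \land p))):
                F (s \lor (s \land p)): α-rule — add F s, F (s \land p).
                F (s \land p): β-rule — branch into F s  //  F p.
                  branch 1.1.1.1.1 (add F s):
                    ○ open, literals {p=0, r=0, s=0}.
                  branch 1.1.1.1.2 (add F p):
                    ○ open, literals {p=0, r=0, s=0}.
              branch 1.1.1.2 (add F s):
                ○ open, literals {p=0, r=0, s=0}.
          branch 1.1.2 (add T (q \to \lnot s)):
            F ((s \lor (s \land p)) \land s): β-rule — branch into F (s \lor (s \land p))  //  F s.
              branch 1.1.2.1 (add F (s \lor (s \land p))):
                F (s \lor (s \land p)): α-rule — add F s, F (s \land p).
                T (q \to \lnot s): β-rule — branch into F q  //  T \lnot s.
                  branch 1.1.2.1.1 (add F q):
                    F (s \land p): β-rule — branch into F s  //  F p.
                      branch 1.1.2.1.1.1 (add F s):
                        ○ open, literals {q=0, s=0}.
                      branch 1.1.2.1.1.2 (add F p):
                        ○ open, literals {p=0, q=0, s=0}.
                  branch 1.1.2.1.2 (add T \lnot s):
                    F (s \land p): β-rule — branch into F s  //  F p.
                      branch 1.1.2.1.2.1 (add F s):
                        ○ open, literals {s=0}.
                      branch 1.1.2.1.2.2 (add F p):
                        ○ open, literals {p=0, s=0}.
              branch 1.1.2.2 (add F s):
                T (q \to \lnot s): β-rule — branch into F q  //  T \lnot s.
                  branch 1.1.2.2.1 (add F q):
                    ○ open, literals {q=0, s=0}.
                  branch 1.1.2.2.2 (add T \lnot s):
                    ○ open, literals {s=0}.
      branch 1.2 (add T \lnot (q \lor p)):
        T \lnot (q \lor p): α-rule — add F q, F p.
        T ((r \lor p) \to (q \to \lnot s)): β-rule — branch into F (r \lor p)  //  T (q \to \lnot s).
          branch 1.2.1 (add F (r \lor p)):
            F (r \lor p): α-rule — add F r, F p.
            ○ open, literals {p=0, q=0, r=0}.
          branch 1.2.2 (add T (q \to \lnot s)):
            T (q \to \lnot s): β-rule — branch into F q  //  T \lnot s.
              branch 1.2.2.1 (add F q):
                ○ open, literals {p=0, q=0}.
              branch 1.2.2.2 (add T \lnot s):
                ○ open, literals {p=0, q=0, s=0}.
  branch 2 (add F (((s \lor (s \land p)) \land s) \to \lnot (q \lor p)), F ((r \lor p) \to (q \to \lnot s))):
    F (((s \lor (s \land p)) \land s) \to \lnot (q \lor p)): α-rule — add T ((s \lor (s \land p)) \land s), F \lnot (q \lor p).
    F ((r \lor p) \to (q \to \lnot s)): α-rule — add T (r \lor p), F (q \to \lnot s).
    T ((s \lor (s \land p)) \land s): α-rule — add T (s \lor (s \land p)), T s.
    F (q \to \lnot s): α-rule — add T q, F \lnot s.
    F \lnot (q \lor p): β-rule — branch into T q  //  T p.
      branch 2.1 (add T q):
        T (r \lor p): β-rule — branch into T r  //  T p.
          branch 2.1.1 (add T r):
            T (s \lor (s \land p)): β-rule — branch into T s  //  T (s \land p).
              branch 2.1.1.1 (add T s):
                ○ open, literals {q=1, r=1, s=1}.
              branch 2.1.1.2 (add T (s \land p)):
                T (s \land p): α-rule — add T s, T p.
                ○ open, literals {p=1, q=1, r=1, s=1}.
          branch 2.1.2 (add T p):
            T (s \lor (s \land p)): β-rule — branch into T s  //  T (s \land p).
              branch 2.1.2.1 (add T s):
                ○ open, literals {p=1, q=1, s=1}.
              branch 2.1.2.2 (add T (s \land p)):
                T (s \land p): α-rule — add T s, T p.
                ○ open, literals {p=1, q=1, s=1}.
      branch 2.2 (add T p):
        T (r \lor p): β-rule — branch into T r  //  T p.
          branch 2.2.1 (add T r):
            T (s \lor (s \land p)): β-rule — branch into T s  //  T (s \land p).
              branch 2.2.1.1 (add T s):
                ○ open, literals {p=1, q=1, r=1, s=1}.
              branch 2.2.1.2 (add T (s \land p)):
                T (s \land p): α-rule — add T s, T p.
                ○ open, literals {p=1, q=1, r=1, s=1}.
          branch 2.2.2 (add T p):
            T (s \lor (s \land p)): β-rule — branch into T s  //  T (s \land p).
              branch 2.2.2.1 (add T s):
                ○ open, literals {p=1, q=1, s=1}.
              branch 2.2.2.2 (add T (s \land p)):
                T (s \land p): α-rule — add T s, T p.
                ○ open, literals {p=1, q=1, s=1}.
0 branches closed, 20 open.
An open branch gives a satisfying assignment: p=0, r=0, s=0.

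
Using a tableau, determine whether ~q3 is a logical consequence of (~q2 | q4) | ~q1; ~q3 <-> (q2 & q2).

No

Initial set: {T ((~q2 | q4) | ~q1); T (~q3 <-> (q2 & q2)); F ~q3}.
T ((~q2 | q4) | ~q1): β-rule — branch into T (~q2 | q4)  //  T ~q1.
  branch 1 (add T (~q2 | q4)):
    T (~q3 <-> (q2 & q2)): β-rule — branch into T ~q3, T (q2 & q2)  //  F ~q3, F (q2 & q2).
      branch 1.1 (add T ~q3, T (q2 & q2)):
        × closes — contains both q3 and ~q3.
      branch 1.2 (add F ~q3, F (q2 & q2)):
        T (~q2 | q4): β-rule — branch into T ~q2  //  T q4.
          branch 1.2.1 (add T ~q2):
            F (q2 & q2): β-rule — branch into F q2  //  F q2.
              branch 1.2.1.1 (add F q2):
                ○ open, literals {q2=false, q3=true}.
              branch 1.2.1.2 (add F q2):
                ○ open, literals {q2=false, q3=true}.
          branch 1.2.2 (add T q4):
            F (q2 & q2): β-rule — branch into F q2  //  F q2.
              branch 1.2.2.1 (add F q2):
                ○ open, literals {q2=false, q3=true, q4=true}.
              branch 1.2.2.2 (add F q2):
                ○ open, literals {q2=false, q3=true, q4=true}.
  branch 2 (add T ~q1):
    T (~q3 <-> (q2 & q2)): β-rule — branch into T ~q3, T (q2 & q2)  //  F ~q3, F (q2 & q2).
      branch 2.1 (add T ~q3, T (q2 & q2)):
        × closes — contains both q3 and ~q3.
      branch 2.2 (add F ~q3, F (q2 & q2)):
        F (q2 & q2): β-rule — branch into F q2  //  F q2.
          branch 2.2.1 (add F q2):
            ○ open, literals {q1=false, q2=false, q3=true}.
          branch 2.2.2 (add F q2):
            ○ open, literals {q1=false, q2=false, q3=true}.
2 branches closed, 6 open.
An open branch gives a countermodel: q2=false, q3=true (unmentioned atoms arbitrary); the premises hold there but the conclusion fails.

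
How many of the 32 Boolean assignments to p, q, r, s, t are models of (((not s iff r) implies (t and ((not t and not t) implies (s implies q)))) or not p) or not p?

Initial set: {T ((((not s iff r) implies (t and ((not t and not t) implies (s implies q)))) or not p) or not p)}.
T ((((not s iff r) implies (t and ((not t and not t) implies (s implies q)))) or not p) or not p): β-rule — branch into T (((not s iff r) implies (t and ((not t and not t) implies (s implies q)))) or not p)  //  T not p.
  branch 1 (add T (((not s iff r) implies (t and ((not t and not t) implies (s implies q)))) or not p)):
    T (((not s iff r) implies (t and ((not t and not t) implies (s implies q)))) or not p): β-rule — branch into T ((not s iff r) implies (t and ((not t and not t) implies (s implies q))))  //  T not p.
      branch 1.1 (add T ((not s iff r) implies (t and ((not t and not t) implies (s implies q))))):
        T ((not s iff r) implies (t and ((not t and not t) implies (s implies q)))): β-rule — branch into F (not s iff r)  //  T (t and ((not t and not t) implies (s implies q))).
          branch 1.1.1 (add F (not s iff r)):
            F (not s iff r): β-rule — branch into T not s, F r  //  F not s, T r.
              branch 1.1.1.1 (add T not s, F r):
                ○ open, literals {r=0, s=0}.
              branch 1.1.1.2 (add F not s, T r):
                ○ open, literals {r=1, s=1}.
          branch 1.1.2 (add T (t and ((not t and not t) implies (s implies q)))):
            T (t and ((not t and not t) implies (s implies q))): α-rule — add T t, T ((not t and not t) implies (s implies q)).
            T ((not t and not t) implies (s implies q)): β-rule — branch into F (not t and not t)  //  T (s implies q).
              branch 1.1.2.1 (add F (not t and not t)):
                F (not t and not t): β-rule — branch into F not t  //  F not t.
                  branch 1.1.2.1.1 (add F not t):
                    ○ open, literals {t=1}.
                  branch 1.1.2.1.2 (add F not t):
                    ○ open, literals {t=1}.
              branch 1.1.2.2 (add T (s implies q)):
                T (s implies q): β-rule — branch into F s  //  T q.
                  branch 1.1.2.2.1 (add F s):
                    ○ open, literals {s=0, t=1}.
                  branch 1.1.2.2.2 (add T q):
                    ○ open, literals {q=1, t=1}.
      branch 1.2 (add T not p):
        ○ open, literals {p=0}.
  branch 2 (add T not p):
    ○ open, literals {p=0}.
0 branches closed, 8 open.
Each open branch fixes some atoms; the unmentioned ones are free. Counting distinct full assignments: branch {r=0, s=0} (p, q, t) contributes 8 new; branch {r=1, s=1} (p, q, t) contributes 8 new; branch {t=1} (p, q, r, s) contributes 8 new; branch {t=1} (p, q, r, s) contributes 0 new; branch {s=0, t=1} (p, q, r) contributes 0 new; branch {q=1, t=1} (p, r, s) contributes 0 new; branch {p=0} (q, r, s, t) contributes 4 new; branch {p=0} (q, r, s, t) contributes 0 new. Total: 28.

28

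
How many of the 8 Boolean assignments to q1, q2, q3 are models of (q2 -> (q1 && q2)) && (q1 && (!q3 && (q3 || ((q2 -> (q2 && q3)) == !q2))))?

Initial set: {((q2 -> (q1 && q2)) && (q1 && (!q3 && (q3 || ((q2 -> (q2 && q3)) == !q2)))))}.
((q2 -> (q1 && q2)) && (q1 && (!q3 && (q3 || ((q2 -> (q2 && q3)) == !q2))))): α-rule — add (q2 -> (q1 && q2)), (q1 && (!q3 && (q3 || ((q2 -> (q2 && q3)) == !q2)))).
(q1 && (!q3 && (q3 || ((q2 -> (q2 && q3)) == !q2)))): α-rule — add q1, (!q3 && (q3 || ((q2 -> (q2 && q3)) == !q2))).
(!q3 && (q3 || ((q2 -> (q2 && q3)) == !q2))): α-rule — add !q3, (q3 || ((q2 -> (q2 && q3)) == !q2)).
(q2 -> (q1 && q2)): β-rule — branch into !q2  //  (q1 && q2).
  branch 1 (add !q2):
    (q3 || ((q2 -> (q2 && q3)) == !q2)): β-rule — branch into q3  //  ((q2 -> (q2 && q3)) == !q2).
      branch 1.1 (add q3):
        × closes — contains both q3 and !q3.
      branch 1.2 (add ((q2 -> (q2 && q3)) == !q2)):
        ((q2 -> (q2 && q3)) == !q2): β-rule — branch into (q2 -> (q2 && q3)), !q2  //  !(q2 -> (q2 && q3)), !!q2.
          branch 1.2.1 (add (q2 -> (q2 && q3)), !q2):
            (q2 -> (q2 && q3)): β-rule — branch into !q2  //  (q2 && q3).
              branch 1.2.1.1 (add !q2):
                ○ open, literals {q1=true, q2=false, q3=false}.
              branch 1.2.1.2 (add (q2 && q3)):
                (q2 && q3): α-rule — add q2, q3.
                × closes — contains both q2 and !q2.
          branch 1.2.2 (add !(q2 -> (q2 && q3)), !!q2):
            × closes — contains both q2 and !q2.
  branch 2 (add (q1 && q2)):
    (q1 && q2): α-rule — add q1, q2.
    (q3 || ((q2 -> (q2 && q3)) == !q2)): β-rule — branch into q3  //  ((q2 -> (q2 && q3)) == !q2).
      branch 2.1 (add q3):
        × closes — contains both q3 and !q3.
      branch 2.2 (add ((q2 -> (q2 && q3)) == !q2)):
        ((q2 -> (q2 && q3)) == !q2): β-rule — branch into (q2 -> (q2 && q3)), !q2  //  !(q2 -> (q2 && q3)), !!q2.
          branch 2.2.1 (add (q2 -> (q2 && q3)), !q2):
            × closes — contains both q2 and !q2.
          branch 2.2.2 (add !(q2 -> (q2 && q3)), !!q2):
            !(q2 -> (q2 && q3)): α-rule — add q2, !(q2 && q3).
            !(q2 && q3): β-rule — branch into !q2  //  !q3.
              branch 2.2.2.1 (add !q2):
                × closes — contains both q2 and !q2.
              branch 2.2.2.2 (add !q3):
                ○ open, literals {q1=true, q2=true, q3=false}.
6 branches closed, 2 open.
Each open branch fixes some atoms; the unmentioned ones are free. Counting distinct full assignments: branch {q1=true, q2=false, q3=false} (none free) contributes 1 new; branch {q1=true, q2=true, q3=false} (none free) contributes 1 new. Total: 2.

2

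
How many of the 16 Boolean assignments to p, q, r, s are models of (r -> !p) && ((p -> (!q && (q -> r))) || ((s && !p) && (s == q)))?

Initial set: {((r -> !p) && ((p -> (!q && (q -> r))) || ((s && !p) && (s == q))))}.
((r -> !p) && ((p -> (!q && (q -> r))) || ((s && !p) && (s == q)))): α-rule — add (r -> !p), ((p -> (!q && (q -> r))) || ((s && !p) && (s == q))).
(r -> !p): β-rule — branch into !r  //  !p.
  branch 1 (add !r):
    ((p -> (!q && (q -> r))) || ((s && !p) && (s == q))): β-rule — branch into (p -> (!q && (q -> r)))  //  ((s && !p) && (s == q)).
      branch 1.1 (add (p -> (!q && (q -> r)))):
        (p -> (!q && (q -> r))): β-rule — branch into !p  //  (!q && (q -> r)).
          branch 1.1.1 (add !p):
            ○ open, literals {p=false, r=false}.
          branch 1.1.2 (add (!q && (q -> r))):
            (!q && (q -> r)): α-rule — add !q, (q -> r).
            (q -> r): β-rule — branch into !q  //  r.
              branch 1.1.2.1 (add !q):
                ○ open, literals {q=false, r=false}.
              branch 1.1.2.2 (add r):
                × closes — contains both r and !r.
      branch 1.2 (add ((s && !p) && (s == q))):
        ((s && !p) && (s == q)): α-rule — add (s && !p), (s == q).
        (s && !p): α-rule — add s, !p.
        (s == q): β-rule — branch into s, q  //  !s, !q.
          branch 1.2.1 (add s, q):
            ○ open, literals {p=false, q=true, r=false, s=true}.
          branch 1.2.2 (add !s, !q):
            × closes — contains both s and !s.
  branch 2 (add !p):
    ((p -> (!q && (q -> r))) || ((s && !p) && (s == q))): β-rule — branch into (p -> (!q && (q -> r)))  //  ((s && !p) && (s == q)).
      branch 2.1 (add (p -> (!q && (q -> r)))):
        (p -> (!q && (q -> r))): β-rule — branch into !p  //  (!q && (q -> r)).
          branch 2.1.1 (add !p):
            ○ open, literals {p=false}.
          branch 2.1.2 (add (!q && (q -> r))):
            (!q && (q -> r)): α-rule — add !q, (q -> r).
            (q -> r): β-rule — branch into !q  //  r.
              branch 2.1.2.1 (add !q):
                ○ open, literals {p=false, q=false}.
              branch 2.1.2.2 (add r):
                ○ open, literals {p=false, q=false, r=true}.
      branch 2.2 (add ((s && !p) && (s == q))):
        ((s && !p) && (s == q)): α-rule — add (s && !p), (s == q).
        (s && !p): α-rule — add s, !p.
        (s == q): β-rule — branch into s, q  //  !s, !q.
          branch 2.2.1 (add s, q):
            ○ open, literals {p=false, q=true, s=true}.
          branch 2.2.2 (add !s, !q):
            × closes — contains both s and !s.
3 branches closed, 7 open.
Each open branch fixes some atoms; the unmentioned ones are free. Counting distinct full assignments: branch {p=false, r=false} (q, s) contributes 4 new; branch {q=false, r=false} (p, s) contributes 2 new; branch {p=false, q=true, r=false, s=true} (none free) contributes 0 new; branch {p=false} (q, r, s) contributes 4 new; branch {p=false, q=false} (r, s) contributes 0 new; branch {p=false, q=false, r=true} (s) contributes 0 new; branch {p=false, q=true, s=true} (r) contributes 0 new. Total: 10.

10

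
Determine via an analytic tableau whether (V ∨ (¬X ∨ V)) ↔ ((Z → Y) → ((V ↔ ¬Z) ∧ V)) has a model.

Satisfiable

Initial set: {((V ∨ (¬X ∨ V)) ↔ ((Z → Y) → ((V ↔ ¬Z) ∧ V)))}.
((V ∨ (¬X ∨ V)) ↔ ((Z → Y) → ((V ↔ ¬Z) ∧ V))): β-rule — branch into (V ∨ (¬X ∨ V)), ((Z → Y) → ((V ↔ ¬Z) ∧ V))  //  ¬(V ∨ (¬X ∨ V)), ¬((Z → Y) → ((V ↔ ¬Z) ∧ V)).
  branch 1 (add (V ∨ (¬X ∨ V)), ((Z → Y) → ((V ↔ ¬Z) ∧ V))):
    (V ∨ (¬X ∨ V)): β-rule — branch into V  //  (¬X ∨ V).
      branch 1.1 (add V):
        ((Z → Y) → ((V ↔ ¬Z) ∧ V)): β-rule — branch into ¬(Z → Y)  //  ((V ↔ ¬Z) ∧ V).
          branch 1.1.1 (add ¬(Z → Y)):
            ¬(Z → Y): α-rule — add Z, ¬Y.
            ○ open, literals {V=T, Y=F, Z=T}.
          branch 1.1.2 (add ((V ↔ ¬Z) ∧ V)):
            ((V ↔ ¬Z) ∧ V): α-rule — add (V ↔ ¬Z), V.
            (V ↔ ¬Z): β-rule — branch into V, ¬Z  //  ¬V, ¬¬Z.
              branch 1.1.2.1 (add V, ¬Z):
                ○ open, literals {V=T, Z=F}.
              branch 1.1.2.2 (add ¬V, ¬¬Z):
                × closes — contains both V and ¬V.
      branch 1.2 (add (¬X ∨ V)):
        ((Z → Y) → ((V ↔ ¬Z) ∧ V)): β-rule — branch into ¬(Z → Y)  //  ((V ↔ ¬Z) ∧ V).
          branch 1.2.1 (add ¬(Z → Y)):
            ¬(Z → Y): α-rule — add Z, ¬Y.
            (¬X ∨ V): β-rule — branch into ¬X  //  V.
              branch 1.2.1.1 (add ¬X):
                ○ open, literals {X=F, Y=F, Z=T}.
              branch 1.2.1.2 (add V):
                ○ open, literals {V=T, Y=F, Z=T}.
          branch 1.2.2 (add ((V ↔ ¬Z) ∧ V)):
            ((V ↔ ¬Z) ∧ V): α-rule — add (V ↔ ¬Z), V.
            (¬X ∨ V): β-rule — branch into ¬X  //  V.
              branch 1.2.2.1 (add ¬X):
                (V ↔ ¬Z): β-rule — branch into V, ¬Z  //  ¬V, ¬¬Z.
                  branch 1.2.2.1.1 (add V, ¬Z):
                    ○ open, literals {V=T, X=F, Z=F}.
                  branch 1.2.2.1.2 (add ¬V, ¬¬Z):
                    × closes — contains both V and ¬V.
              branch 1.2.2.2 (add V):
                (V ↔ ¬Z): β-rule — branch into V, ¬Z  //  ¬V, ¬¬Z.
                  branch 1.2.2.2.1 (add V, ¬Z):
                    ○ open, literals {V=T, Z=F}.
                  branch 1.2.2.2.2 (add ¬V, ¬¬Z):
                    × closes — contains both V and ¬V.
  branch 2 (add ¬(V ∨ (¬X ∨ V)), ¬((Z → Y) → ((V ↔ ¬Z) ∧ V))):
    ¬(V ∨ (¬X ∨ V)): α-rule — add ¬V, ¬(¬X ∨ V).
    ¬((Z → Y) → ((V ↔ ¬Z) ∧ V)): α-rule — add (Z → Y), ¬((V ↔ ¬Z) ∧ V).
    ¬(¬X ∨ V): α-rule — add ¬¬X, ¬V.
    (Z → Y): β-rule — branch into ¬Z  //  Y.
      branch 2.1 (add ¬Z):
        ¬((V ↔ ¬Z) ∧ V): β-rule — branch into ¬(V ↔ ¬Z)  //  ¬V.
          branch 2.1.1 (add ¬(V ↔ ¬Z)):
            ¬(V ↔ ¬Z): β-rule — branch into V, ¬¬Z  //  ¬V, ¬Z.
              branch 2.1.1.1 (add V, ¬¬Z):
                × closes — contains both V and ¬V.
              branch 2.1.1.2 (add ¬V, ¬Z):
                ○ open, literals {V=F, X=T, Z=F}.
          branch 2.1.2 (add ¬V):
            ○ open, literals {V=F, X=T, Z=F}.
      branch 2.2 (add Y):
        ¬((V ↔ ¬Z) ∧ V): β-rule — branch into ¬(V ↔ ¬Z)  //  ¬V.
          branch 2.2.1 (add ¬(V ↔ ¬Z)):
            ¬(V ↔ ¬Z): β-rule — branch into V, ¬¬Z  //  ¬V, ¬Z.
              branch 2.2.1.1 (add V, ¬¬Z):
                × closes — contains both V and ¬V.
              branch 2.2.1.2 (add ¬V, ¬Z):
                ○ open, literals {V=F, X=T, Y=T, Z=F}.
          branch 2.2.2 (add ¬V):
            ○ open, literals {V=F, X=T, Y=T}.
5 branches closed, 10 open.
An open branch gives a satisfying assignment: V=T, Y=F, Z=T.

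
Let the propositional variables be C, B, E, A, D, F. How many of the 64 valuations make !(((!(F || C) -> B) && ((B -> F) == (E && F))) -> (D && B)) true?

20

Initial set: {T !(((!(F || C) -> B) && ((B -> F) == (E && F))) -> (D && B))}.
T !(((!(F || C) -> B) && ((B -> F) == (E && F))) -> (D && B)): α-rule — add T ((!(F || C) -> B) && ((B -> F) == (E && F))), F (D && B).
T ((!(F || C) -> B) && ((B -> F) == (E && F))): α-rule — add T (!(F || C) -> B), T ((B -> F) == (E && F)).
F (D && B): β-rule — branch into F D  //  F B.
  branch 1 (add F D):
    T (!(F || C) -> B): β-rule — branch into F !(F || C)  //  T B.
      branch 1.1 (add F !(F || C)):
        T ((B -> F) == (E && F)): β-rule — branch into T (B -> F), T (E && F)  //  F (B -> F), F (E && F).
          branch 1.1.1 (add T (B -> F), T (E && F)):
            T (E && F): α-rule — add T E, T F.
            F !(F || C): β-rule — branch into T F  //  T C.
              branch 1.1.1.1 (add T F):
                T (B -> F): β-rule — branch into F B  //  T F.
                  branch 1.1.1.1.1 (add F B):
                    ○ open, literals {B=F, D=F, E=T, F=T}.
                  branch 1.1.1.1.2 (add T F):
                    ○ open, literals {D=F, E=T, F=T}.
              branch 1.1.1.2 (add T C):
                T (B -> F): β-rule — branch into F B  //  T F.
                  branch 1.1.1.2.1 (add F B):
                    ○ open, literals {B=F, C=T, D=F, E=T, F=T}.
                  branch 1.1.1.2.2 (add T F):
                    ○ open, literals {C=T, D=F, E=T, F=T}.
          branch 1.1.2 (add F (B -> F), F (E && F)):
            F (B -> F): α-rule — add T B, F F.
            F !(F || C): β-rule — branch into T F  //  T C.
              branch 1.1.2.1 (add T F):
                × closes — contains both F and !F.
              branch 1.1.2.2 (add T C):
                F (E && F): β-rule — branch into F E  //  F F.
                  branch 1.1.2.2.1 (add F E):
                    ○ open, literals {B=T, C=T, D=F, E=F, F=F}.
                  branch 1.1.2.2.2 (add F F):
                    ○ open, literals {B=T, C=T, D=F, F=F}.
      branch 1.2 (add T B):
        T ((B -> F) == (E && F)): β-rule — branch into T (B -> F), T (E && F)  //  F (B -> F), F (E && F).
          branch 1.2.1 (add T (B -> F), T (E && F)):
            T (E && F): α-rule — add T E, T F.
            T (B -> F): β-rule — branch into F B  //  T F.
              branch 1.2.1.1 (add F B):
                × closes — contains both B and !B.
              branch 1.2.1.2 (add T F):
                ○ open, literals {B=T, D=F, E=T, F=T}.
          branch 1.2.2 (add F (B -> F), F (E && F)):
            F (B -> F): α-rule — add T B, F F.
            F (E && F): β-rule — branch into F E  //  F F.
              branch 1.2.2.1 (add F E):
                ○ open, literals {B=T, D=F, E=F, F=F}.
              branch 1.2.2.2 (add F F):
                ○ open, literals {B=T, D=F, F=F}.
  branch 2 (add F B):
    T (!(F || C) -> B): β-rule — branch into F !(F || C)  //  T B.
      branch 2.1 (add F !(F || C)):
        T ((B -> F) == (E && F)): β-rule — branch into T (B -> F), T (E && F)  //  F (B -> F), F (E && F).
          branch 2.1.1 (add T (B -> F), T (E && F)):
            T (E && F): α-rule — add T E, T F.
            F !(F || C): β-rule — branch into T F  //  T C.
              branch 2.1.1.1 (add T F):
                T (B -> F): β-rule — branch into F B  //  T F.
                  branch 2.1.1.1.1 (add F B):
                    ○ open, literals {B=F, E=T, F=T}.
                  branch 2.1.1.1.2 (add T F):
                    ○ open, literals {B=F, E=T, F=T}.
              branch 2.1.1.2 (add T C):
                T (B -> F): β-rule — branch into F B  //  T F.
                  branch 2.1.1.2.1 (add F B):
                    ○ open, literals {B=F, C=T, E=T, F=T}.
                  branch 2.1.1.2.2 (add T F):
                    ○ open, literals {B=F, C=T, E=T, F=T}.
          branch 2.1.2 (add F (B -> F), F (E && F)):
            F (B -> F): α-rule — add T B, F F.
            × closes — contains both B and !B.
      branch 2.2 (add T B):
        × closes — contains both B and !B.
4 branches closed, 13 open.
Each open branch fixes some atoms; the unmentioned ones are free. Counting distinct full assignments: branch {B=F, D=F, E=T, F=T} (C, A) contributes 4 new; branch {D=F, E=T, F=T} (C, B, A) contributes 4 new; branch {B=F, C=T, D=F, E=T, F=T} (A) contributes 0 new; branch {C=T, D=F, E=T, F=T} (B, A) contributes 0 new; branch {B=T, C=T, D=F, E=F, F=F} (A) contributes 2 new; branch {B=T, C=T, D=F, F=F} (E, A) contributes 2 new; branch {B=T, D=F, E=T, F=T} (C, A) contributes 0 new; branch {B=T, D=F, E=F, F=F} (C, A) contributes 2 new; branch {B=T, D=F, F=F} (C, E, A) contributes 2 new; branch {B=F, E=T, F=T} (C, A, D) contributes 4 new; branch {B=F, E=T, F=T} (C, A, D) contributes 0 new; branch {B=F, C=T, E=T, F=T} (A, D) contributes 0 new; branch {B=F, C=T, E=T, F=T} (A, D) contributes 0 new. Total: 20.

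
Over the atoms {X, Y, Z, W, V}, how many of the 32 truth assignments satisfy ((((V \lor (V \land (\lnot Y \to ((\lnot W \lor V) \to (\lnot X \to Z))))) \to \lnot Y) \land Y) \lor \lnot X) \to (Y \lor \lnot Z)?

Initial set: {(((((V \lor (V \land (\lnot Y \to ((\lnot W \lor V) \to (\lnot X \to Z))))) \to \lnot Y) \land Y) \lor \lnot X) \to (Y \lor \lnot Z))}.
(((((V \lor (V \land (\lnot Y \to ((\lnot W \lor V) \to (\lnot X \to Z))))) \to \lnot Y) \land Y) \lor \lnot X) \to (Y \lor \lnot Z)): β-rule — branch into \lnot ((((V \lor (V \land (\lnot Y \to ((\lnot W \lor V) \to (\lnot X \to Z))))) \to \lnot Y) \land Y) \lor \lnot X)  //  (Y \lor \lnot Z).
  branch 1 (add \lnot ((((V \lor (V \land (\lnot Y \to ((\lnot W \lor V) \to (\lnot X \to Z))))) \to \lnot Y) \land Y) \lor \lnot X)):
    \lnot ((((V \lor (V \land (\lnot Y \to ((\lnot W \lor V) \to (\lnot X \to Z))))) \to \lnot Y) \land Y) \lor \lnot X): α-rule — add \lnot (((V \lor (V \land (\lnot Y \to ((\lnot W \lor V) \to (\lnot X \to Z))))) \to \lnot Y) \land Y), \lnot \lnot X.
    \lnot (((V \lor (V \land (\lnot Y \to ((\lnot W \lor V) \to (\lnot X \to Z))))) \to \lnot Y) \land Y): β-rule — branch into \lnot ((V \lor (V \land (\lnot Y \to ((\lnot W \lor V) \to (\lnot X \to Z))))) \to \lnot Y)  //  \lnot Y.
      branch 1.1 (add \lnot ((V \lor (V \land (\lnot Y \to ((\lnot W \lor V) \to (\lnot X \to Z))))) \to \lnot Y)):
        \lnot ((V \lor (V \land (\lnot Y \to ((\lnot W \lor V) \to (\lnot X \to Z))))) \to \lnot Y): α-rule — add (V \lor (V \land (\lnot Y \to ((\lnot W \lor V) \to (\lnot X \to Z))))), \lnot \lnot Y.
        (V \lor (V \land (\lnot Y \to ((\lnot W \lor V) \to (\lnot X \to Z))))): β-rule — branch into V  //  (V \land (\lnot Y \to ((\lnot W \lor V) \to (\lnot X \to Z)))).
          branch 1.1.1 (add V):
            ○ open, literals {V=1, X=1, Y=1}.
          branch 1.1.2 (add (V \land (\lnot Y \to ((\lnot W \lor V) \to (\lnot X \to Z))))):
            (V \land (\lnot Y \to ((\lnot W \lor V) \to (\lnot X \to Z)))): α-rule — add V, (\lnot Y \to ((\lnot W \lor V) \to (\lnot X \to Z))).
            (\lnot Y \to ((\lnot W \lor V) \to (\lnot X \to Z))): β-rule — branch into \lnot \lnot Y  //  ((\lnot W \lor V) \to (\lnot X \to Z)).
              branch 1.1.2.1 (add \lnot \lnot Y):
                ○ open, literals {V=1, X=1, Y=1}.
              branch 1.1.2.2 (add ((\lnot W \lor V) \to (\lnot X \to Z))):
                ((\lnot W \lor V) \to (\lnot X \to Z)): β-rule — branch into \lnot (\lnot W \lor V)  //  (\lnot X \to Z).
                  branch 1.1.2.2.1 (add \lnot (\lnot W \lor V)):
                    \lnot (\lnot W \lor V): α-rule — add \lnot \lnot W, \lnot V.
                    × closes — contains both V and \lnot V.
                  branch 1.1.2.2.2 (add (\lnot X \to Z)):
                    (\lnot X \to Z): β-rule — branch into \lnot \lnot X  //  Z.
                      branch 1.1.2.2.2.1 (add \lnot \lnot X):
                        ○ open, literals {V=1, X=1, Y=1}.
                      branch 1.1.2.2.2.2 (add Z):
                        ○ open, literals {V=1, X=1, Y=1, Z=1}.
      branch 1.2 (add \lnot Y):
        ○ open, literals {X=1, Y=0}.
  branch 2 (add (Y \lor \lnot Z)):
    (Y \lor \lnot Z): β-rule — branch into Y  //  \lnot Z.
      branch 2.1 (add Y):
        ○ open, literals {Y=1}.
      branch 2.2 (add \lnot Z):
        ○ open, literals {Z=0}.
1 branch closed, 7 open.
Each open branch fixes some atoms; the unmentioned ones are free. Counting distinct full assignments: branch {V=1, X=1, Y=1} (Z, W) contributes 4 new; branch {V=1, X=1, Y=1} (Z, W) contributes 0 new; branch {V=1, X=1, Y=1} (Z, W) contributes 0 new; branch {V=1, X=1, Y=1, Z=1} (W) contributes 0 new; branch {X=1, Y=0} (Z, W, V) contributes 8 new; branch {Y=1} (X, Z, W, V) contributes 12 new; branch {Z=0} (X, Y, W, V) contributes 4 new. Total: 28.

28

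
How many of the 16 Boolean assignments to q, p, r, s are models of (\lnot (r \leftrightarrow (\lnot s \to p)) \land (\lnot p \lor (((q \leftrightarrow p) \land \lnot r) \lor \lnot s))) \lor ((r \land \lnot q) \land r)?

10

Initial set: {T ((\lnot (r \leftrightarrow (\lnot s \to p)) \land (\lnot p \lor (((q \leftrightarrow p) \land \lnot r) \lor \lnot s))) \lor ((r \land \lnot q) \land r))}.
T ((\lnot (r \leftrightarrow (\lnot s \to p)) \land (\lnot p \lor (((q \leftrightarrow p) \land \lnot r) \lor \lnot s))) \lor ((r \land \lnot q) \land r)): β-rule — branch into T (\lnot (r \leftrightarrow (\lnot s \to p)) \land (\lnot p \lor (((q \leftrightarrow p) \land \lnot r) \lor \lnot s)))  //  T ((r \land \lnot q) \land r).
  branch 1 (add T (\lnot (r \leftrightarrow (\lnot s \to p)) \land (\lnot p \lor (((q \leftrightarrow p) \land \lnot r) \lor \lnot s)))):
    T (\lnot (r \leftrightarrow (\lnot s \to p)) \land (\lnot p \lor (((q \leftrightarrow p) \land \lnot r) \lor \lnot s))): α-rule — add T \lnot (r \leftrightarrow (\lnot s \to p)), T (\lnot p \lor (((q \leftrightarrow p) \land \lnot r) \lor \lnot s)).
    T \lnot (r \leftrightarrow (\lnot s \to p)): β-rule — branch into T r, F (\lnot s \to p)  //  F r, T (\lnot s \to p).
      branch 1.1 (add T r, F (\lnot s \to p)):
        F (\lnot s \to p): α-rule — add T \lnot s, F p.
        T (\lnot p \lor (((q \leftrightarrow p) \land \lnot r) \lor \lnot s)): β-rule — branch into T \lnot p  //  T (((q \leftrightarrow p) \land \lnot r) \lor \lnot s).
          branch 1.1.1 (add T \lnot p):
            ○ open, literals {p=0, r=1, s=0}.
          branch 1.1.2 (add T (((q \leftrightarrow p) \land \lnot r) \lor \lnot s)):
            T (((q \leftrightarrow p) \land \lnot r) \lor \lnot s): β-rule — branch into T ((q \leftrightarrow p) \land \lnot r)  //  T \lnot s.
              branch 1.1.2.1 (add T ((q \leftrightarrow p) \land \lnot r)):
                T ((q \leftrightarrow p) \land \lnot r): α-rule — add T (q \leftrightarrow p), T \lnot r.
                × closes — contains both r and \lnot r.
              branch 1.1.2.2 (add T \lnot s):
                ○ open, literals {p=0, r=1, s=0}.
      branch 1.2 (add F r, T (\lnot s \to p)):
        T (\lnot p \lor (((q \leftrightarrow p) \land \lnot r) \lor \lnot s)): β-rule — branch into T \lnot p  //  T (((q \leftrightarrow p) \land \lnot r) \lor \lnot s).
          branch 1.2.1 (add T \lnot p):
            T (\lnot s \to p): β-rule — branch into F \lnot s  //  T p.
              branch 1.2.1.1 (add F \lnot s):
                ○ open, literals {p=0, r=0, s=1}.
              branch 1.2.1.2 (add T p):
                × closes — contains both p and \lnot p.
          branch 1.2.2 (add T (((q \leftrightarrow p) \land \lnot r) \lor \lnot s)):
            T (\lnot s \to p): β-rule — branch into F \lnot s  //  T p.
              branch 1.2.2.1 (add F \lnot s):
                T (((q \leftrightarrow p) \land \lnot r) \lor \lnot s): β-rule — branch into T ((q \leftrightarrow p) \land \lnot r)  //  T \lnot s.
                  branch 1.2.2.1.1 (add T ((q \leftrightarrow p) \land \lnot r)):
                    T ((q \leftrightarrow p) \land \lnot r): α-rule — add T (q \leftrightarrow p), T \lnot r.
                    T (q \leftrightarrow p): β-rule — branch into T q, T p  //  F q, F p.
                      branch 1.2.2.1.1.1 (add T q, T p):
                        ○ open, literals {p=1, q=1, r=0, s=1}.
                      branch 1.2.2.1.1.2 (add F q, F p):
                        ○ open, literals {p=0, q=0, r=0, s=1}.
                  branch 1.2.2.1.2 (add T \lnot s):
                    × closes — contains both s and \lnot s.
              branch 1.2.2.2 (add T p):
                T (((q \leftrightarrow p) \land \lnot r) \lor \lnot s): β-rule — branch into T ((q \leftrightarrow p) \land \lnot r)  //  T \lnot s.
                  branch 1.2.2.2.1 (add T ((q \leftrightarrow p) \land \lnot r)):
                    T ((q \leftrightarrow p) \land \lnot r): α-rule — add T (q \leftrightarrow p), T \lnot r.
                    T (q \leftrightarrow p): β-rule — branch into T q, T p  //  F q, F p.
                      branch 1.2.2.2.1.1 (add T q, T p):
                        ○ open, literals {p=1, q=1, r=0}.
                      branch 1.2.2.2.1.2 (add F q, F p):
                        × closes — contains both p and \lnot p.
                  branch 1.2.2.2.2 (add T \lnot s):
                    ○ open, literals {p=1, r=0, s=0}.
  branch 2 (add T ((r \land \lnot q) \land r)):
    T ((r \land \lnot q) \land r): α-rule — add T (r \land \lnot q), T r.
    T (r \land \lnot q): α-rule — add T r, T \lnot q.
    ○ open, literals {q=0, r=1}.
4 branches closed, 8 open.
Each open branch fixes some atoms; the unmentioned ones are free. Counting distinct full assignments: branch {p=0, r=1, s=0} (q) contributes 2 new; branch {p=0, r=1, s=0} (q) contributes 0 new; branch {p=0, r=0, s=1} (q) contributes 2 new; branch {p=1, q=1, r=0, s=1} (none free) contributes 1 new; branch {p=0, q=0, r=0, s=1} (none free) contributes 0 new; branch {p=1, q=1, r=0} (s) contributes 1 new; branch {p=1, r=0, s=0} (q) contributes 1 new; branch {q=0, r=1} (p, s) contributes 3 new. Total: 10.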